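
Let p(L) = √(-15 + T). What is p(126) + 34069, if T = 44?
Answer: 34069 + √29 ≈ 34074.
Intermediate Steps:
p(L) = √29 (p(L) = √(-15 + 44) = √29)
p(126) + 34069 = √29 + 34069 = 34069 + √29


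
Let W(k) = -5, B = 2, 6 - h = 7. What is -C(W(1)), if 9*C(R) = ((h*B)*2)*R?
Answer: -20/9 ≈ -2.2222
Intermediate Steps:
h = -1 (h = 6 - 1*7 = 6 - 7 = -1)
C(R) = -4*R/9 (C(R) = ((-1*2*2)*R)/9 = ((-2*2)*R)/9 = (-4*R)/9 = -4*R/9)
-C(W(1)) = -(-4)*(-5)/9 = -1*20/9 = -20/9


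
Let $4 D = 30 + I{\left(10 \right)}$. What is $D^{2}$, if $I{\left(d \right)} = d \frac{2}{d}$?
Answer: $64$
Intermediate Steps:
$I{\left(d \right)} = 2$
$D = 8$ ($D = \frac{30 + 2}{4} = \frac{1}{4} \cdot 32 = 8$)
$D^{2} = 8^{2} = 64$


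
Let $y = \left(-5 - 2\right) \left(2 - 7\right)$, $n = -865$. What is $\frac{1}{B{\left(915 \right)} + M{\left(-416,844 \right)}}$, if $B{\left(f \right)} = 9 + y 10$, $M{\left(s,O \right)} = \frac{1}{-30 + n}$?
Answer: $\frac{895}{321304} \approx 0.0027855$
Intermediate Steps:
$y = 35$ ($y = \left(-7\right) \left(-5\right) = 35$)
$M{\left(s,O \right)} = - \frac{1}{895}$ ($M{\left(s,O \right)} = \frac{1}{-30 - 865} = \frac{1}{-895} = - \frac{1}{895}$)
$B{\left(f \right)} = 359$ ($B{\left(f \right)} = 9 + 35 \cdot 10 = 9 + 350 = 359$)
$\frac{1}{B{\left(915 \right)} + M{\left(-416,844 \right)}} = \frac{1}{359 - \frac{1}{895}} = \frac{1}{\frac{321304}{895}} = \frac{895}{321304}$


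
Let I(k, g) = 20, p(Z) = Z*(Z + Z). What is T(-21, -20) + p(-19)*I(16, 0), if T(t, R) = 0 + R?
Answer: 14420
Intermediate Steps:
p(Z) = 2*Z² (p(Z) = Z*(2*Z) = 2*Z²)
T(t, R) = R
T(-21, -20) + p(-19)*I(16, 0) = -20 + (2*(-19)²)*20 = -20 + (2*361)*20 = -20 + 722*20 = -20 + 14440 = 14420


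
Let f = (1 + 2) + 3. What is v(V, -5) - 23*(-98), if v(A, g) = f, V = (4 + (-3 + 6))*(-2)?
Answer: 2260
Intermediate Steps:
f = 6 (f = 3 + 3 = 6)
V = -14 (V = (4 + 3)*(-2) = 7*(-2) = -14)
v(A, g) = 6
v(V, -5) - 23*(-98) = 6 - 23*(-98) = 6 + 2254 = 2260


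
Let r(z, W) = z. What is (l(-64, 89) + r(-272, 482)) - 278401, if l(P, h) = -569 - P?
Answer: -279178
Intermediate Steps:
(l(-64, 89) + r(-272, 482)) - 278401 = ((-569 - 1*(-64)) - 272) - 278401 = ((-569 + 64) - 272) - 278401 = (-505 - 272) - 278401 = -777 - 278401 = -279178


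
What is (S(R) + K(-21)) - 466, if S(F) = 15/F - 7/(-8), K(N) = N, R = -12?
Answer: -3899/8 ≈ -487.38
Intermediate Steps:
S(F) = 7/8 + 15/F (S(F) = 15/F - 7*(-⅛) = 15/F + 7/8 = 7/8 + 15/F)
(S(R) + K(-21)) - 466 = ((7/8 + 15/(-12)) - 21) - 466 = ((7/8 + 15*(-1/12)) - 21) - 466 = ((7/8 - 5/4) - 21) - 466 = (-3/8 - 21) - 466 = -171/8 - 466 = -3899/8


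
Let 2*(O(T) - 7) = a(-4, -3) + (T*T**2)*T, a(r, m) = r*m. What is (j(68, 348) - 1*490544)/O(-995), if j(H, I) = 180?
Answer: -980728/980149500651 ≈ -1.0006e-6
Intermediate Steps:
a(r, m) = m*r
O(T) = 13 + T**4/2 (O(T) = 7 + (-3*(-4) + (T*T**2)*T)/2 = 7 + (12 + T**3*T)/2 = 7 + (12 + T**4)/2 = 7 + (6 + T**4/2) = 13 + T**4/2)
(j(68, 348) - 1*490544)/O(-995) = (180 - 1*490544)/(13 + (1/2)*(-995)**4) = (180 - 490544)/(13 + (1/2)*980149500625) = -490364/(13 + 980149500625/2) = -490364/980149500651/2 = -490364*2/980149500651 = -980728/980149500651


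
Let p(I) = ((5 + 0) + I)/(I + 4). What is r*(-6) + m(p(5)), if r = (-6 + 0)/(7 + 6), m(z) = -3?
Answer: -3/13 ≈ -0.23077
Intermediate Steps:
p(I) = (5 + I)/(4 + I)
r = -6/13 ≈ -0.46154
r*(-6) + m(p(5)) = -6/13*(-6) - 3 = 36/13 - 3 = -3/13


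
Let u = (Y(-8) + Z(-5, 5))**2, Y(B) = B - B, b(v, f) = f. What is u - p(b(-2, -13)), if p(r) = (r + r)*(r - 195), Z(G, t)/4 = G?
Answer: -5008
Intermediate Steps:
Z(G, t) = 4*G
Y(B) = 0
u = 400 (u = (0 + 4*(-5))**2 = (0 - 20)**2 = (-20)**2 = 400)
p(r) = 2*r*(-195 + r) (p(r) = (2*r)*(-195 + r) = 2*r*(-195 + r))
u - p(b(-2, -13)) = 400 - 2*(-13)*(-195 - 13) = 400 - 2*(-13)*(-208) = 400 - 1*5408 = 400 - 5408 = -5008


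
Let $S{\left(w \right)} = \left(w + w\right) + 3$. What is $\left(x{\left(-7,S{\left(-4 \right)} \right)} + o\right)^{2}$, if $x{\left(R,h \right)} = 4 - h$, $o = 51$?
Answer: $3600$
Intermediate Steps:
$S{\left(w \right)} = 3 + 2 w$ ($S{\left(w \right)} = 2 w + 3 = 3 + 2 w$)
$\left(x{\left(-7,S{\left(-4 \right)} \right)} + o\right)^{2} = \left(\left(4 - \left(3 + 2 \left(-4\right)\right)\right) + 51\right)^{2} = \left(\left(4 - \left(3 - 8\right)\right) + 51\right)^{2} = \left(\left(4 - -5\right) + 51\right)^{2} = \left(\left(4 + 5\right) + 51\right)^{2} = \left(9 + 51\right)^{2} = 60^{2} = 3600$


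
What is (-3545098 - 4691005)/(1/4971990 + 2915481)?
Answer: -40949821754970/14495742377191 ≈ -2.8250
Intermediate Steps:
(-3545098 - 4691005)/(1/4971990 + 2915481) = -8236103/(1/4971990 + 2915481) = -8236103/14495742377191/4971990 = -8236103*4971990/14495742377191 = -40949821754970/14495742377191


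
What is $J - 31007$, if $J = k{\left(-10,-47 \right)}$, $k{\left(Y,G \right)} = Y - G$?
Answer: $-30970$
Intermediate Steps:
$J = 37$ ($J = -10 - -47 = -10 + 47 = 37$)
$J - 31007 = 37 - 31007 = -30970$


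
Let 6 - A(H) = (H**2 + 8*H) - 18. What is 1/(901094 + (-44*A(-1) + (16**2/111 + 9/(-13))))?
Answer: 1443/1298312719 ≈ 1.1114e-6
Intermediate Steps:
A(H) = 24 - H**2 - 8*H (A(H) = 6 - ((H**2 + 8*H) - 18) = 6 - (-18 + H**2 + 8*H) = 6 + (18 - H**2 - 8*H) = 24 - H**2 - 8*H)
1/(901094 + (-44*A(-1) + (16**2/111 + 9/(-13)))) = 1/(901094 + (-44*(24 - 1*(-1)**2 - 8*(-1)) + (16**2/111 + 9/(-13)))) = 1/(901094 + (-44*(24 - 1*1 + 8) + (256*(1/111) + 9*(-1/13)))) = 1/(901094 + (-44*(24 - 1 + 8) + (256/111 - 9/13))) = 1/(901094 + (-44*31 + 2329/1443)) = 1/(901094 + (-1364 + 2329/1443)) = 1/(901094 - 1965923/1443) = 1/(1298312719/1443) = 1443/1298312719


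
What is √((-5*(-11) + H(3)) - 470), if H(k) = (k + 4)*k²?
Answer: 4*I*√22 ≈ 18.762*I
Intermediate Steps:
H(k) = k²*(4 + k) (H(k) = (4 + k)*k² = k²*(4 + k))
√((-5*(-11) + H(3)) - 470) = √((-5*(-11) + 3²*(4 + 3)) - 470) = √((55 + 9*7) - 470) = √((55 + 63) - 470) = √(118 - 470) = √(-352) = 4*I*√22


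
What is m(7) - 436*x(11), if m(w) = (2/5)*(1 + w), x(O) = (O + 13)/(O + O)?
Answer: -25984/55 ≈ -472.44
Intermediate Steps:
x(O) = (13 + O)/(2*O) (x(O) = (13 + O)/((2*O)) = (13 + O)*(1/(2*O)) = (13 + O)/(2*O))
m(w) = ⅖ + 2*w/5 (m(w) = (2*(⅕))*(1 + w) = 2*(1 + w)/5 = ⅖ + 2*w/5)
m(7) - 436*x(11) = (⅖ + (⅖)*7) - 218*(13 + 11)/11 = (⅖ + 14/5) - 218*24/11 = 16/5 - 436*12/11 = 16/5 - 5232/11 = -25984/55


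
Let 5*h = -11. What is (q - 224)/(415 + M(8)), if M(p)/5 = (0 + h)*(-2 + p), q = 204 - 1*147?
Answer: -167/349 ≈ -0.47851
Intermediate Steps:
q = 57 (q = 204 - 147 = 57)
h = -11/5 (h = (⅕)*(-11) = -11/5 ≈ -2.2000)
M(p) = 22 - 11*p (M(p) = 5*((0 - 11/5)*(-2 + p)) = 5*(-11*(-2 + p)/5) = 5*(22/5 - 11*p/5) = 22 - 11*p)
(q - 224)/(415 + M(8)) = (57 - 224)/(415 + (22 - 11*8)) = -167/(415 + (22 - 88)) = -167/(415 - 66) = -167/349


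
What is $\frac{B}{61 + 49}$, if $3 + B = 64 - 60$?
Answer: $\frac{1}{110} \approx 0.0090909$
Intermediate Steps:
$B = 1$ ($B = -3 + \left(64 - 60\right) = -3 + 4 = 1$)
$\frac{B}{61 + 49} = \frac{1}{61 + 49} \cdot 1 = \frac{1}{110} \cdot 1 = \frac{1}{110}$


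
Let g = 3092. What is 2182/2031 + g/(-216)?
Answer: -484045/36558 ≈ -13.240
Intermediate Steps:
2182/2031 + g/(-216) = 2182/2031 + 3092/(-216) = 2182*(1/2031) + 3092*(-1/216) = 2182/2031 - 773/54 = -484045/36558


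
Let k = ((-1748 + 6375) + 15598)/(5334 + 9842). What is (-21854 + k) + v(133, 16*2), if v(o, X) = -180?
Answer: -334367759/15176 ≈ -22033.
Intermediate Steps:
k = 20225/15176 (k = (4627 + 15598)/15176 = 20225*(1/15176) = 20225/15176 ≈ 1.3327)
(-21854 + k) + v(133, 16*2) = (-21854 + 20225/15176) - 180 = -331636079/15176 - 180 = -334367759/15176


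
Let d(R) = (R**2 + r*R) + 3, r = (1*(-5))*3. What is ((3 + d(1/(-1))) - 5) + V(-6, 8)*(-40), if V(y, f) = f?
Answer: -303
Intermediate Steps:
r = -15 (r = -5*3 = -15)
d(R) = 3 + R**2 - 15*R (d(R) = (R**2 - 15*R) + 3 = 3 + R**2 - 15*R)
((3 + d(1/(-1))) - 5) + V(-6, 8)*(-40) = ((3 + (3 + (1/(-1))**2 - 15/(-1))) - 5) + 8*(-40) = ((3 + (3 + (1*(-1))**2 - 15*(-1))) - 5) - 320 = ((3 + (3 + (-1)**2 - 15*(-1))) - 5) - 320 = ((3 + (3 + 1 + 15)) - 5) - 320 = ((3 + 19) - 5) - 320 = (22 - 5) - 320 = 17 - 320 = -303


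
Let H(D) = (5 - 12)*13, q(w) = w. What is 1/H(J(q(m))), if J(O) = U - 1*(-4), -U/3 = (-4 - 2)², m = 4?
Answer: -1/91 ≈ -0.010989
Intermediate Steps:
U = -108 (U = -3*(-4 - 2)² = -3*(-6)² = -3*36 = -108)
J(O) = -104 (J(O) = -108 - 1*(-4) = -108 + 4 = -104)
H(D) = -91 (H(D) = -7*13 = -91)
1/H(J(q(m))) = 1/(-91) = -1/91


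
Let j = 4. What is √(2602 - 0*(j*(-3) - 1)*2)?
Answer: √2602 ≈ 51.010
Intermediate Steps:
√(2602 - 0*(j*(-3) - 1)*2) = √(2602 - 0*(4*(-3) - 1)*2) = √(2602 - 0*(-12 - 1)*2) = √(2602 - 0*(-13)*2) = √(2602 - 9*0*2) = √(2602 + 0*2) = √(2602 + 0) = √2602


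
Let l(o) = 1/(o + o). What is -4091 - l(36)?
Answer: -294553/72 ≈ -4091.0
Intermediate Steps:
l(o) = 1/(2*o)
-4091 - l(36) = -4091 - 1/(2*36) = -4091 - 1*1/72 = -4091 - 1/72 = -294553/72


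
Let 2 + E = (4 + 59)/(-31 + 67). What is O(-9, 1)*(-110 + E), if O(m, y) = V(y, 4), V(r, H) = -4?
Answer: 441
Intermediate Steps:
O(m, y) = -4
E = -¼ (E = -2 + (4 + 59)/(-31 + 67) = -2 + 63/36 = -2 + 63*(1/36) = -2 + 7/4 = -¼ ≈ -0.25000)
O(-9, 1)*(-110 + E) = -4*(-110 - ¼) = -4*(-441/4) = 441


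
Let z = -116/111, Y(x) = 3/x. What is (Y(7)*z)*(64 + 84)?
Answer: -464/7 ≈ -66.286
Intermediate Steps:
z = -116/111 (z = -116*1/111 = -116/111 ≈ -1.0450)
(Y(7)*z)*(64 + 84) = ((3/7)*(-116/111))*(64 + 84) = ((3*(⅐))*(-116/111))*148 = ((3/7)*(-116/111))*148 = -116/259*148 = -464/7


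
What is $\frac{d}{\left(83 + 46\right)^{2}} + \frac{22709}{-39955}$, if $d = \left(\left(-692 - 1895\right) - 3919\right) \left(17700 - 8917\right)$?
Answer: $- \frac{2283494421559}{664891155} \approx -3434.4$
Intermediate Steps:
$d = -57142198$ ($d = \left(-2587 - 3919\right) 8783 = \left(-6506\right) 8783 = -57142198$)
$\frac{d}{\left(83 + 46\right)^{2}} + \frac{22709}{-39955} = - \frac{57142198}{\left(83 + 46\right)^{2}} + \frac{22709}{-39955} = - \frac{57142198}{129^{2}} + 22709 \left(- \frac{1}{39955}\right) = - \frac{57142198}{16641} - \frac{22709}{39955} = - \frac{2283494421559}{664891155}$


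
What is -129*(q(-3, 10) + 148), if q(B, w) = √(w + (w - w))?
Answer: -19092 - 129*√10 ≈ -19500.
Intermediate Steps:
q(B, w) = √w (q(B, w) = √(w + 0) = √w)
-129*(q(-3, 10) + 148) = -129*(√10 + 148) = -129*(148 + √10) = -19092 - 129*√10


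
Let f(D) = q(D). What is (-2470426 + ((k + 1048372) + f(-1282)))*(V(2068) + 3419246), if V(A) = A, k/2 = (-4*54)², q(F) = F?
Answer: -4550429731536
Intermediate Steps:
f(D) = D
k = 93312 (k = 2*(-4*54)² = 2*(-216)² = 2*46656 = 93312)
(-2470426 + ((k + 1048372) + f(-1282)))*(V(2068) + 3419246) = (-2470426 + ((93312 + 1048372) - 1282))*(2068 + 3419246) = (-2470426 + (1141684 - 1282))*3421314 = (-2470426 + 1140402)*3421314 = -1330024*3421314 = -4550429731536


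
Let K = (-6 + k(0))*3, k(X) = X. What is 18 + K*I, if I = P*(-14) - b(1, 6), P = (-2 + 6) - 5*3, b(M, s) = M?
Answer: -2736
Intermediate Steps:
K = -18 (K = (-6 + 0)*3 = -6*3 = -18)
P = -11 (P = 4 - 15 = -11)
I = 153 (I = -11*(-14) - 1*1 = 154 - 1 = 153)
18 + K*I = 18 - 18*153 = 18 - 2754 = -2736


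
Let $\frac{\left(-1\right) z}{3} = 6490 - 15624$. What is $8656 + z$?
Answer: $36058$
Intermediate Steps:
$z = 27402$ ($z = - 3 \left(6490 - 15624\right) = \left(-3\right) \left(-9134\right) = 27402$)
$8656 + z = 8656 + 27402 = 36058$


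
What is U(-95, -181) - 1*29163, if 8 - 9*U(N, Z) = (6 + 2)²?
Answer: -262523/9 ≈ -29169.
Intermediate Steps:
U(N, Z) = -56/9 (U(N, Z) = 8/9 - (6 + 2)²/9 = 8/9 - ⅑*8² = 8/9 - ⅑*64 = 8/9 - 64/9 = -56/9)
U(-95, -181) - 1*29163 = -56/9 - 1*29163 = -56/9 - 29163 = -262523/9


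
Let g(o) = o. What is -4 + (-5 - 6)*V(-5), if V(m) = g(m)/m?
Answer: -15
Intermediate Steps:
V(m) = 1 (V(m) = m/m = 1)
-4 + (-5 - 6)*V(-5) = -4 + (-5 - 6)*1 = -4 - 11*1 = -4 - 11 = -15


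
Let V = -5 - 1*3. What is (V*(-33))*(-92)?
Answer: -24288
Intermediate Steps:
V = -8 (V = -5 - 3 = -8)
(V*(-33))*(-92) = -8*(-33)*(-92) = 264*(-92) = -24288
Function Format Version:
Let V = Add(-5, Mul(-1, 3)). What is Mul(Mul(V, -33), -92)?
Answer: -24288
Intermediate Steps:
V = -8 (V = Add(-5, -3) = -8)
Mul(Mul(V, -33), -92) = Mul(Mul(-8, -33), -92) = Mul(264, -92) = -24288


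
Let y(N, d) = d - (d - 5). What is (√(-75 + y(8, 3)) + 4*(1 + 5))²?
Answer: (24 + I*√70)² ≈ 506.0 + 401.6*I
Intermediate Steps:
y(N, d) = 5 (y(N, d) = d - (-5 + d) = d + (5 - d) = 5)
(√(-75 + y(8, 3)) + 4*(1 + 5))² = (√(-75 + 5) + 4*(1 + 5))² = (√(-70) + 4*6)² = (I*√70 + 24)² = (24 + I*√70)²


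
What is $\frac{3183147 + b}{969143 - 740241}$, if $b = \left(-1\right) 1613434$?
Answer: $\frac{1569713}{228902} \approx 6.8576$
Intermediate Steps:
$b = -1613434$
$\frac{3183147 + b}{969143 - 740241} = \frac{3183147 - 1613434}{969143 - 740241} = \frac{1569713}{228902}$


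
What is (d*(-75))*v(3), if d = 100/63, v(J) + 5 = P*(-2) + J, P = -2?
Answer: -5000/21 ≈ -238.10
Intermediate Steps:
v(J) = -1 + J (v(J) = -5 + (-2*(-2) + J) = -5 + (4 + J) = -1 + J)
d = 100/63 (d = 100*(1/63) = 100/63 ≈ 1.5873)
(d*(-75))*v(3) = ((100/63)*(-75))*(-1 + 3) = -2500/21*2 = -5000/21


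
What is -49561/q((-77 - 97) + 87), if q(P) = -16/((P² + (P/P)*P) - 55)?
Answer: 368089547/16 ≈ 2.3006e+7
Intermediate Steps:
q(P) = -16/(-55 + P + P²) (q(P) = -16/((P² + 1*P) - 55) = -16/((P² + P) - 55) = -16/((P + P²) - 55) = -16/(-55 + P + P²))
-49561/q((-77 - 97) + 87) = -(-99122 - 49561*((-77 - 97) + 87)²/16 - 49561*(-77 - 97)/16) = -(3518831/8 - 49561*(-174 + 87)²/16) = -49561/((-16/(-55 - 87 + (-87)²))) = -49561/((-16/(-55 - 87 + 7569))) = -49561/((-16/7427)) = -49561/((-16*1/7427)) = -49561/(-16/7427) = -49561*(-7427/16) = 368089547/16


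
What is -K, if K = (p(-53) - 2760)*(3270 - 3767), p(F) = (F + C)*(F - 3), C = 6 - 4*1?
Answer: 47712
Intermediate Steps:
C = 2 (C = 6 - 4 = 2)
p(F) = (-3 + F)*(2 + F) (p(F) = (F + 2)*(F - 3) = (2 + F)*(-3 + F) = (-3 + F)*(2 + F))
K = -47712 (K = ((-6 + (-53)² - 1*(-53)) - 2760)*(3270 - 3767) = ((-6 + 2809 + 53) - 2760)*(-497) = (2856 - 2760)*(-497) = 96*(-497) = -47712)
-K = -1*(-47712) = 47712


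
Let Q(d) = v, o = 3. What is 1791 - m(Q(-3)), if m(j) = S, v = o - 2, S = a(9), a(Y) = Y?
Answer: 1782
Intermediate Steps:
S = 9
v = 1 (v = 3 - 2 = 1)
Q(d) = 1
m(j) = 9
1791 - m(Q(-3)) = 1791 - 1*9 = 1791 - 9 = 1782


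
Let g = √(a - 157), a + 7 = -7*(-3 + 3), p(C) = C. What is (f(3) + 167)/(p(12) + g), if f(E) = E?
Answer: 510/77 - 85*I*√41/77 ≈ 6.6234 - 7.0684*I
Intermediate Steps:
a = -7 (a = -7 - 7*(-3 + 3) = -7 - 7*0 = -7 + 0 = -7)
g = 2*I*√41 (g = √(-7 - 157) = √(-164) = 2*I*√41 ≈ 12.806*I)
(f(3) + 167)/(p(12) + g) = (3 + 167)/(12 + 2*I*√41) = 170/(12 + 2*I*√41)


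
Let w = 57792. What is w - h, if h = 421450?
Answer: -363658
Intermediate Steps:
w - h = 57792 - 1*421450 = 57792 - 421450 = -363658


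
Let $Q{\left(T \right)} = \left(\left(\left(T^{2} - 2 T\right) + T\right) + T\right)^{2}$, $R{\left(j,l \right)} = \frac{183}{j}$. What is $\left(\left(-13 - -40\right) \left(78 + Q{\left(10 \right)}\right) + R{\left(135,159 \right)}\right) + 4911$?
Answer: $\frac{12465826}{45} \approx 2.7702 \cdot 10^{5}$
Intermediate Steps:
$Q{\left(T \right)} = T^{4}$ ($Q{\left(T \right)} = \left(\left(T^{2} - T\right) + T\right)^{2} = \left(T^{2}\right)^{2} = T^{4}$)
$\left(\left(-13 - -40\right) \left(78 + Q{\left(10 \right)}\right) + R{\left(135,159 \right)}\right) + 4911 = \left(\left(-13 - -40\right) \left(78 + 10^{4}\right) + \frac{183}{135}\right) + 4911 = \left(\left(-13 + 40\right) \left(78 + 10000\right) + 183 \cdot \frac{1}{135}\right) + 4911 = \left(27 \cdot 10078 + \frac{61}{45}\right) + 4911 = \left(272106 + \frac{61}{45}\right) + 4911 = \frac{12244831}{45} + 4911 = \frac{12465826}{45}$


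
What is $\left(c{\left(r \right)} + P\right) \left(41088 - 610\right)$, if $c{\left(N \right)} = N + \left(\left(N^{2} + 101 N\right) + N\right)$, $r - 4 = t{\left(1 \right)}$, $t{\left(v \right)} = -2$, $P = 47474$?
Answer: $1930152952$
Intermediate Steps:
$r = 2$ ($r = 4 - 2 = 2$)
$c{\left(N \right)} = N^{2} + 103 N$ ($c{\left(N \right)} = N + \left(N^{2} + 102 N\right) = N^{2} + 103 N$)
$\left(c{\left(r \right)} + P\right) \left(41088 - 610\right) = \left(2 \left(103 + 2\right) + 47474\right) \left(41088 - 610\right) = \left(2 \cdot 105 + 47474\right) 40478 = \left(210 + 47474\right) 40478 = 47684 \cdot 40478 = 1930152952$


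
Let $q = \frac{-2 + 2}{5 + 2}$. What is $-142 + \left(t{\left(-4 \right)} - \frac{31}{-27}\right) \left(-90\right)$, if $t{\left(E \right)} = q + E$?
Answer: $\frac{344}{3} \approx 114.67$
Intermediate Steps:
$q = 0$ ($q = \frac{0}{7} = 0 \cdot \frac{1}{7} = 0$)
$t{\left(E \right)} = E$ ($t{\left(E \right)} = 0 + E = E$)
$-142 + \left(t{\left(-4 \right)} - \frac{31}{-27}\right) \left(-90\right) = -142 + \left(-4 - \frac{31}{-27}\right) \left(-90\right) = -142 + \left(-4 - 31 \left(- \frac{1}{27}\right)\right) \left(-90\right) = -142 + \left(-4 - - \frac{31}{27}\right) \left(-90\right) = -142 + \left(-4 + \frac{31}{27}\right) \left(-90\right) = -142 - - \frac{770}{3} = -142 + \frac{770}{3} = \frac{344}{3}$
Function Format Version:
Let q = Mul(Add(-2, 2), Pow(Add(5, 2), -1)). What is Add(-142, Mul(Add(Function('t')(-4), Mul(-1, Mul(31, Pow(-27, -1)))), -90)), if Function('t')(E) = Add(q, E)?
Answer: Rational(344, 3) ≈ 114.67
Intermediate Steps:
q = 0 (q = Mul(0, Pow(7, -1)) = Mul(0, Rational(1, 7)) = 0)
Function('t')(E) = E (Function('t')(E) = Add(0, E) = E)
Add(-142, Mul(Add(Function('t')(-4), Mul(-1, Mul(31, Pow(-27, -1)))), -90)) = Add(-142, Mul(Add(-4, Mul(-1, Mul(31, Pow(-27, -1)))), -90)) = Add(-142, Mul(Add(-4, Mul(-1, Mul(31, Rational(-1, 27)))), -90)) = Add(-142, Mul(Add(-4, Mul(-1, Rational(-31, 27))), -90)) = Add(-142, Mul(Add(-4, Rational(31, 27)), -90)) = Add(-142, Mul(Rational(-77, 27), -90)) = Add(-142, Rational(770, 3)) = Rational(344, 3)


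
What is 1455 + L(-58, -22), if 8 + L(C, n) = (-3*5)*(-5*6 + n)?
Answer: 2227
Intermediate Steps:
L(C, n) = 442 - 15*n (L(C, n) = -8 + (-3*5)*(-5*6 + n) = -8 - 15*(-30 + n) = -8 + (450 - 15*n) = 442 - 15*n)
1455 + L(-58, -22) = 1455 + (442 - 15*(-22)) = 1455 + (442 + 330) = 1455 + 772 = 2227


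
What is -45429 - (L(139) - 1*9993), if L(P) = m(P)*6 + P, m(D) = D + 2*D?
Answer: -38077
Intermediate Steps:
m(D) = 3*D
L(P) = 19*P (L(P) = (3*P)*6 + P = 18*P + P = 19*P)
-45429 - (L(139) - 1*9993) = -45429 - (19*139 - 1*9993) = -45429 - (2641 - 9993) = -45429 - 1*(-7352) = -45429 + 7352 = -38077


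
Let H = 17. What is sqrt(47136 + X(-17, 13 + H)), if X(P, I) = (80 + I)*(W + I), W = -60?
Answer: 2*sqrt(10959) ≈ 209.37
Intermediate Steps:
X(P, I) = (-60 + I)*(80 + I) (X(P, I) = (80 + I)*(-60 + I) = (-60 + I)*(80 + I))
sqrt(47136 + X(-17, 13 + H)) = sqrt(47136 + (-4800 + (13 + 17)**2 + 20*(13 + 17))) = sqrt(47136 + (-4800 + 30**2 + 20*30)) = sqrt(47136 + (-4800 + 900 + 600)) = sqrt(47136 - 3300) = sqrt(43836) = 2*sqrt(10959)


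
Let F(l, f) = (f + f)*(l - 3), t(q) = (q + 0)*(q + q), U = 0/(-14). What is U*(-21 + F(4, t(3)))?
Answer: 0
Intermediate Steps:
U = 0 (U = 0*(-1/14) = 0)
t(q) = 2*q**2 (t(q) = q*(2*q) = 2*q**2)
F(l, f) = 2*f*(-3 + l) (F(l, f) = (2*f)*(-3 + l) = 2*f*(-3 + l))
U*(-21 + F(4, t(3))) = 0*(-21 + 2*(2*3**2)*(-3 + 4)) = 0*(-21 + 2*(2*9)*1) = 0*(-21 + 2*18*1) = 0*(-21 + 36) = 0*15 = 0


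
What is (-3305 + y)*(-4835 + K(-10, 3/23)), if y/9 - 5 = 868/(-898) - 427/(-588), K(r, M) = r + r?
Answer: 199112876455/12572 ≈ 1.5838e+7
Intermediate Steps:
K(r, M) = 2*r
y = 538539/12572 (y = 45 + 9*(868/(-898) - 427/(-588)) = 45 + 9*(868*(-1/898) - 427*(-1/588)) = 45 + 9*(-434/449 + 61/84) = 45 + 9*(-9067/37716) = 45 - 27201/12572 = 538539/12572 ≈ 42.836)
(-3305 + y)*(-4835 + K(-10, 3/23)) = (-3305 + 538539/12572)*(-4835 + 2*(-10)) = -41011921*(-4835 - 20)/12572 = -41011921/12572*(-4855) = 199112876455/12572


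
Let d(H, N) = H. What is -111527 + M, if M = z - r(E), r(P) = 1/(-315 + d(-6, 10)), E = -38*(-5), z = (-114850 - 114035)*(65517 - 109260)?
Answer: 3213853613989/321 ≈ 1.0012e+10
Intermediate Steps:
z = 10012116555 (z = -228885*(-43743) = 10012116555)
E = 190
r(P) = -1/321 (r(P) = 1/(-315 - 6) = 1/(-321) = -1/321)
M = 3213889414156/321 (M = 10012116555 - 1*(-1/321) = 10012116555 + 1/321 = 3213889414156/321 ≈ 1.0012e+10)
-111527 + M = -111527 + 3213889414156/321 = 3213853613989/321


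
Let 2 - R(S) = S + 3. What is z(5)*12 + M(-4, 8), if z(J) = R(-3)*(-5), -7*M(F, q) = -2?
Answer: -838/7 ≈ -119.71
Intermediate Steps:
M(F, q) = 2/7 (M(F, q) = -1/7*(-2) = 2/7)
R(S) = -1 - S (R(S) = 2 - (S + 3) = 2 - (3 + S) = 2 + (-3 - S) = -1 - S)
z(J) = -10 (z(J) = (-1 - 1*(-3))*(-5) = (-1 + 3)*(-5) = 2*(-5) = -10)
z(5)*12 + M(-4, 8) = -10*12 + 2/7 = -120 + 2/7 = -838/7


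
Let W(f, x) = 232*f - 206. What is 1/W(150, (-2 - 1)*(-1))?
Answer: 1/34594 ≈ 2.8907e-5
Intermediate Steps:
W(f, x) = -206 + 232*f
1/W(150, (-2 - 1)*(-1)) = 1/(-206 + 232*150) = 1/(-206 + 34800) = 1/34594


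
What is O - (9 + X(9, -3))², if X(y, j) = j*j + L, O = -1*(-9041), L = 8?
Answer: 8365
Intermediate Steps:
O = 9041
X(y, j) = 8 + j² (X(y, j) = j*j + 8 = j² + 8 = 8 + j²)
O - (9 + X(9, -3))² = 9041 - (9 + (8 + (-3)²))² = 9041 - (9 + (8 + 9))² = 9041 - (9 + 17)² = 9041 - 1*26² = 9041 - 1*676 = 9041 - 676 = 8365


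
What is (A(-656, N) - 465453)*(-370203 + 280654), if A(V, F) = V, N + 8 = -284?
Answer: 41739594841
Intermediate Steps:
N = -292 (N = -8 - 284 = -292)
(A(-656, N) - 465453)*(-370203 + 280654) = (-656 - 465453)*(-370203 + 280654) = -466109*(-89549) = 41739594841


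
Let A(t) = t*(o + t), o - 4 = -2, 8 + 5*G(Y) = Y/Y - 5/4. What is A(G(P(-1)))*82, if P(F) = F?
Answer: -9471/200 ≈ -47.355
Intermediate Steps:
G(Y) = -33/20 (G(Y) = -8/5 + (Y/Y - 5/4)/5 = -8/5 + (1 - 5*¼)/5 = -8/5 + (1 - 5/4)/5 = -8/5 + (⅕)*(-¼) = -8/5 - 1/20 = -33/20)
o = 2 (o = 4 - 2 = 2)
A(t) = t*(2 + t)
A(G(P(-1)))*82 = -33*(2 - 33/20)/20*82 = -33/20*7/20*82 = -231/400*82 = -9471/200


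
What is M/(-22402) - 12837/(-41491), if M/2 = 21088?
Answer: -731174971/464740691 ≈ -1.5733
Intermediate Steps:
M = 42176 (M = 2*21088 = 42176)
M/(-22402) - 12837/(-41491) = 42176/(-22402) - 12837/(-41491) = 42176*(-1/22402) - 12837*(-1/41491) = -21088/11201 + 12837/41491 = -731174971/464740691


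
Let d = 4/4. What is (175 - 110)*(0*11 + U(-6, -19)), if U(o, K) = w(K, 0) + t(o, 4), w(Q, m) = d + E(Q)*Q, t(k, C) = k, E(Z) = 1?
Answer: -1560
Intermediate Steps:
d = 1 (d = 4*(¼) = 1)
w(Q, m) = 1 + Q (w(Q, m) = 1 + 1*Q = 1 + Q)
U(o, K) = 1 + K + o (U(o, K) = (1 + K) + o = 1 + K + o)
(175 - 110)*(0*11 + U(-6, -19)) = (175 - 110)*(0*11 + (1 - 19 - 6)) = 65*(0 - 24) = 65*(-24) = -1560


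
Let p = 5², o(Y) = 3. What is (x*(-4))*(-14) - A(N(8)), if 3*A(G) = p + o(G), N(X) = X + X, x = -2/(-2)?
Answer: 140/3 ≈ 46.667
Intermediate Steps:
x = 1 (x = -2*(-½) = 1)
p = 25
N(X) = 2*X
A(G) = 28/3 (A(G) = (25 + 3)/3 = (⅓)*28 = 28/3)
(x*(-4))*(-14) - A(N(8)) = (1*(-4))*(-14) - 1*28/3 = -4*(-14) - 28/3 = 56 - 28/3 = 140/3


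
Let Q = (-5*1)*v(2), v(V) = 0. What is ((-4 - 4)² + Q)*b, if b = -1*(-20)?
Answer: 1280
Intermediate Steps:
b = 20
Q = 0 (Q = -5*1*0 = -5*0 = 0)
((-4 - 4)² + Q)*b = ((-4 - 4)² + 0)*20 = ((-8)² + 0)*20 = (64 + 0)*20 = 64*20 = 1280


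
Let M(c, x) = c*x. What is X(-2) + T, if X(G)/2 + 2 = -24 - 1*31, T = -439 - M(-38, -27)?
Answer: -1579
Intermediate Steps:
T = -1465 (T = -439 - (-38)*(-27) = -439 - 1*1026 = -439 - 1026 = -1465)
X(G) = -114 (X(G) = -4 + 2*(-24 - 1*31) = -4 + 2*(-24 - 31) = -4 + 2*(-55) = -4 - 110 = -114)
X(-2) + T = -114 - 1465 = -1579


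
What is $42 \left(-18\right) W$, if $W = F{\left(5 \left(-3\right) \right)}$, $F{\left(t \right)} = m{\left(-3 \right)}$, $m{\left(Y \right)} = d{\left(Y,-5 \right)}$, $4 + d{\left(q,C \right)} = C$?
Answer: $6804$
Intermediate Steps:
$d{\left(q,C \right)} = -4 + C$
$m{\left(Y \right)} = -9$ ($m{\left(Y \right)} = -4 - 5 = -9$)
$F{\left(t \right)} = -9$
$W = -9$
$42 \left(-18\right) W = 42 \left(-18\right) \left(-9\right) = \left(-756\right) \left(-9\right) = 6804$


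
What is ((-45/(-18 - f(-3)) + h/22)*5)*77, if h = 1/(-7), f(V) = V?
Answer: 2305/2 ≈ 1152.5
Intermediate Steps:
h = -⅐ ≈ -0.14286
((-45/(-18 - f(-3)) + h/22)*5)*77 = ((-45/(-18 - 1*(-3)) - ⅐/22)*5)*77 = ((-45/(-18 + 3) - ⅐*1/22)*5)*77 = ((-45/(-15) - 1/154)*5)*77 = ((-45*(-1/15) - 1/154)*5)*77 = ((3 - 1/154)*5)*77 = ((461/154)*5)*77 = (2305/154)*77 = 2305/2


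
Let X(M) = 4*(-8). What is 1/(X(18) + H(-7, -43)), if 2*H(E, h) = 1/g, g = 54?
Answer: -108/3455 ≈ -0.031259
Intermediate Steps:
H(E, h) = 1/108 (H(E, h) = (1/2)/54 = (1/2)*(1/54) = 1/108)
X(M) = -32
1/(X(18) + H(-7, -43)) = 1/(-32 + 1/108) = 1/(-3455/108) = -108/3455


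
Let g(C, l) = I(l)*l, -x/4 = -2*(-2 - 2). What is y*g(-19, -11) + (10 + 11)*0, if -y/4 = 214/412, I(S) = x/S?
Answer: 6848/103 ≈ 66.485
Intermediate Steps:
x = -32 (x = -(-8)*(-2 - 2) = -(-8)*(-4) = -4*8 = -32)
I(S) = -32/S
y = -214/103 (y = -856/412 = -4*107/206 = -214/103 ≈ -2.0777)
g(C, l) = -32 (g(C, l) = (-32/l)*l = -32)
y*g(-19, -11) + (10 + 11)*0 = -214/103*(-32) + (10 + 11)*0 = 6848/103 + 21*0 = 6848/103 + 0 = 6848/103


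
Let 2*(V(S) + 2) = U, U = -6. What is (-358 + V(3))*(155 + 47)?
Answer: -73326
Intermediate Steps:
V(S) = -5 (V(S) = -2 + (1/2)*(-6) = -2 - 3 = -5)
(-358 + V(3))*(155 + 47) = (-358 - 5)*(155 + 47) = -363*202 = -73326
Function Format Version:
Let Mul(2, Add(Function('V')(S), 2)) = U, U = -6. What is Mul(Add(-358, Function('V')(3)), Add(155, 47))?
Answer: -73326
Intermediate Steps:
Function('V')(S) = -5 (Function('V')(S) = Add(-2, Mul(Rational(1, 2), -6)) = Add(-2, -3) = -5)
Mul(Add(-358, Function('V')(3)), Add(155, 47)) = Mul(Add(-358, -5), Add(155, 47)) = Mul(-363, 202) = -73326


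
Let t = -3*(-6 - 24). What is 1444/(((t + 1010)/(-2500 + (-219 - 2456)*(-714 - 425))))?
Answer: 43960053/11 ≈ 3.9964e+6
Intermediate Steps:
t = 90 (t = -3*(-30) = 90)
1444/(((t + 1010)/(-2500 + (-219 - 2456)*(-714 - 425)))) = 1444/(((90 + 1010)/(-2500 + (-219 - 2456)*(-714 - 425)))) = 1444/((1100/(-2500 - 2675*(-1139)))) = 1444/((1100/(-2500 + 3046825))) = 1444/((1100/3044325)) = 1444/((1100*(1/3044325))) = 1444/(44/121773) = 1444*(121773/44) = 43960053/11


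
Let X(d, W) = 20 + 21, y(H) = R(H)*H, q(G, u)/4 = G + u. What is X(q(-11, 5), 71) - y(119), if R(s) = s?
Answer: -14120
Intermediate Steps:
q(G, u) = 4*G + 4*u (q(G, u) = 4*(G + u) = 4*G + 4*u)
y(H) = H**2 (y(H) = H*H = H**2)
X(d, W) = 41
X(q(-11, 5), 71) - y(119) = 41 - 1*119**2 = 41 - 1*14161 = 41 - 14161 = -14120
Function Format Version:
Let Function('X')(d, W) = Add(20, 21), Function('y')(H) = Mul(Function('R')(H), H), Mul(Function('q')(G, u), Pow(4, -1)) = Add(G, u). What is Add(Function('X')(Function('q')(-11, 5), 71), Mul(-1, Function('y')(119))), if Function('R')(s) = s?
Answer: -14120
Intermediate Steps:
Function('q')(G, u) = Add(Mul(4, G), Mul(4, u)) (Function('q')(G, u) = Mul(4, Add(G, u)) = Add(Mul(4, G), Mul(4, u)))
Function('y')(H) = Pow(H, 2) (Function('y')(H) = Mul(H, H) = Pow(H, 2))
Function('X')(d, W) = 41
Add(Function('X')(Function('q')(-11, 5), 71), Mul(-1, Function('y')(119))) = Add(41, Mul(-1, Pow(119, 2))) = Add(41, Mul(-1, 14161)) = Add(41, -14161) = -14120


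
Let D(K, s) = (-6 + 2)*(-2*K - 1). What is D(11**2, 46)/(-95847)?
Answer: -324/31949 ≈ -0.010141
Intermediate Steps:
D(K, s) = 4 + 8*K (D(K, s) = -4*(-1 - 2*K) = 4 + 8*K)
D(11**2, 46)/(-95847) = (4 + 8*11**2)/(-95847) = (4 + 8*121)*(-1/95847) = (4 + 968)*(-1/95847) = 972*(-1/95847) = -324/31949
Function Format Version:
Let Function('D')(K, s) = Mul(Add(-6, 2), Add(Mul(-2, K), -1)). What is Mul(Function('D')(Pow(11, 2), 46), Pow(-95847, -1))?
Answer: Rational(-324, 31949) ≈ -0.010141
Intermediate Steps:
Function('D')(K, s) = Add(4, Mul(8, K)) (Function('D')(K, s) = Mul(-4, Add(-1, Mul(-2, K))) = Add(4, Mul(8, K)))
Mul(Function('D')(Pow(11, 2), 46), Pow(-95847, -1)) = Mul(Add(4, Mul(8, Pow(11, 2))), Pow(-95847, -1)) = Mul(Add(4, Mul(8, 121)), Rational(-1, 95847)) = Mul(Add(4, 968), Rational(-1, 95847)) = Mul(972, Rational(-1, 95847)) = Rational(-324, 31949)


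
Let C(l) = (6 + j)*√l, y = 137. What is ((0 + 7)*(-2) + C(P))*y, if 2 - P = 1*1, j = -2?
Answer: -1370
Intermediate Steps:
P = 1 (P = 2 - 1 = 1)
C(l) = 4*√l (C(l) = (6 - 2)*√l = 4*√l)
((0 + 7)*(-2) + C(P))*y = ((0 + 7)*(-2) + 4*√1)*137 = (7*(-2) + 4*1)*137 = (-14 + 4)*137 = -10*137 = -1370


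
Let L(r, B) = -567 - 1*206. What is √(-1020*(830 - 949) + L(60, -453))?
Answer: √120607 ≈ 347.29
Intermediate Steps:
L(r, B) = -773 (L(r, B) = -567 - 206 = -773)
√(-1020*(830 - 949) + L(60, -453)) = √(-1020*(830 - 949) - 773) = √(-1020*(-119) - 773) = √(-1*(-121380) - 773) = √(121380 - 773) = √120607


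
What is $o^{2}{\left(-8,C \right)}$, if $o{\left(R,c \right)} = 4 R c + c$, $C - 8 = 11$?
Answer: $346921$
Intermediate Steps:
$C = 19$ ($C = 8 + 11 = 19$)
$o{\left(R,c \right)} = c + 4 R c$ ($o{\left(R,c \right)} = 4 R c + c = c + 4 R c$)
$o^{2}{\left(-8,C \right)} = \left(19 \left(1 + 4 \left(-8\right)\right)\right)^{2} = \left(19 \left(1 - 32\right)\right)^{2} = \left(19 \left(-31\right)\right)^{2} = \left(-589\right)^{2} = 346921$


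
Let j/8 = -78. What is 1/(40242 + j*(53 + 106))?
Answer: -1/58974 ≈ -1.6957e-5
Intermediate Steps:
j = -624 (j = 8*(-78) = -624)
1/(40242 + j*(53 + 106)) = 1/(40242 - 624*(53 + 106)) = 1/(40242 - 624*159) = 1/(40242 - 99216) = 1/(-58974) = -1/58974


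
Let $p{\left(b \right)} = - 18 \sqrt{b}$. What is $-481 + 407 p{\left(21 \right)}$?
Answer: $-481 - 7326 \sqrt{21} \approx -34053.0$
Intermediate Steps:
$-481 + 407 p{\left(21 \right)} = -481 + 407 \left(- 18 \sqrt{21}\right) = -481 - 7326 \sqrt{21}$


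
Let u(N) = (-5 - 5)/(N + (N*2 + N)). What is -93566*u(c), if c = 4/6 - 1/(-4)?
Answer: 255180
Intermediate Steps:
c = 11/12 (c = 4*(⅙) - 1*(-¼) = ⅔ + ¼ = 11/12 ≈ 0.91667)
u(N) = -5/(2*N) (u(N) = -10/(N + (2*N + N)) = -10/(N + 3*N) = -10*1/(4*N) = -5/(2*N))
-93566*u(c) = -(-233915)/11/12 = -(-233915)*12/11 = -93566*(-30/11) = 255180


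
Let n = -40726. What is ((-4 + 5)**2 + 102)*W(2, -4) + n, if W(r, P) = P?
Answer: -41138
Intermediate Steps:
((-4 + 5)**2 + 102)*W(2, -4) + n = ((-4 + 5)**2 + 102)*(-4) - 40726 = (1**2 + 102)*(-4) - 40726 = (1 + 102)*(-4) - 40726 = 103*(-4) - 40726 = -412 - 40726 = -41138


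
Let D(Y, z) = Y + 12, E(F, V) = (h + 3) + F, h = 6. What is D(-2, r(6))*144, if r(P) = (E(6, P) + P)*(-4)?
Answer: 1440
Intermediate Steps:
E(F, V) = 9 + F (E(F, V) = (6 + 3) + F = 9 + F)
r(P) = -60 - 4*P (r(P) = ((9 + 6) + P)*(-4) = (15 + P)*(-4) = -60 - 4*P)
D(Y, z) = 12 + Y
D(-2, r(6))*144 = (12 - 2)*144 = 10*144 = 1440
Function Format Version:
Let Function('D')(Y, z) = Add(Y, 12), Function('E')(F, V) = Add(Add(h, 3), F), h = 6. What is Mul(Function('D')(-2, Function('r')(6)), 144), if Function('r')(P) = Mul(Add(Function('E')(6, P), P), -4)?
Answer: 1440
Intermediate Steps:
Function('E')(F, V) = Add(9, F) (Function('E')(F, V) = Add(Add(6, 3), F) = Add(9, F))
Function('r')(P) = Add(-60, Mul(-4, P)) (Function('r')(P) = Mul(Add(Add(9, 6), P), -4) = Mul(Add(15, P), -4) = Add(-60, Mul(-4, P)))
Function('D')(Y, z) = Add(12, Y)
Mul(Function('D')(-2, Function('r')(6)), 144) = Mul(Add(12, -2), 144) = Mul(10, 144) = 1440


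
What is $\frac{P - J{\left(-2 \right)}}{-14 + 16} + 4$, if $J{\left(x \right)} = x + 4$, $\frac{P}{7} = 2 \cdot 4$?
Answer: $31$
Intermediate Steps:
$P = 56$ ($P = 7 \cdot 2 \cdot 4 = 7 \cdot 8 = 56$)
$J{\left(x \right)} = 4 + x$
$\frac{P - J{\left(-2 \right)}}{-14 + 16} + 4 = \frac{56 - \left(4 - 2\right)}{-14 + 16} + 4 = \frac{56 - 2}{2} + 4 = \frac{1}{2} \cdot 54 + 4 = 27 + 4 = 31$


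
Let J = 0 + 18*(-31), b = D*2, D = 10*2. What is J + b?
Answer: -518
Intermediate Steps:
D = 20
b = 40 (b = 20*2 = 40)
J = -558 (J = 0 - 558 = -558)
J + b = -558 + 40 = -518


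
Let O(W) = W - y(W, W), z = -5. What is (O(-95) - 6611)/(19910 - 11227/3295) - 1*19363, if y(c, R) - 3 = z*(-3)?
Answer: -1270084369529/65592223 ≈ -19363.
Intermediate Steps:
y(c, R) = 18 (y(c, R) = 3 - 5*(-3) = 3 + 15 = 18)
O(W) = -18 + W (O(W) = W - 1*18 = W - 18 = -18 + W)
(O(-95) - 6611)/(19910 - 11227/3295) - 1*19363 = ((-18 - 95) - 6611)/(19910 - 11227/3295) - 1*19363 = (-113 - 6611)/(19910 - 11227*1/3295) - 19363 = -6724/(19910 - 11227/3295) - 19363 = -6724/65592223/3295 - 19363 = -6724*3295/65592223 - 19363 = -22155580/65592223 - 19363 = -1270084369529/65592223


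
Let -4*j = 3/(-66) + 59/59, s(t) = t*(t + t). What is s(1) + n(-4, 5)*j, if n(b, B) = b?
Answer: 65/22 ≈ 2.9545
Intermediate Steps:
s(t) = 2*t**2 (s(t) = t*(2*t) = 2*t**2)
j = -21/88 (j = -(3/(-66) + 59/59)/4 = -(3*(-1/66) + 59*(1/59))/4 = -(-1/22 + 1)/4 = -1/4*21/22 = -21/88 ≈ -0.23864)
s(1) + n(-4, 5)*j = 2*1**2 - 4*(-21/88) = 2*1 + 21/22 = 2 + 21/22 = 65/22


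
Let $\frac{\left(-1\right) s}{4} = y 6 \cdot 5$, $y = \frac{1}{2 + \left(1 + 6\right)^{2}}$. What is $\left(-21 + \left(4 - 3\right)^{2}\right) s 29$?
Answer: $\frac{23200}{17} \approx 1364.7$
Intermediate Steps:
$y = \frac{1}{51}$ ($y = \frac{1}{2 + 7^{2}} = \frac{1}{2 + 49} = \frac{1}{51} \approx 0.019608$)
$s = - \frac{40}{17}$ ($s = - 4 \cdot \frac{1}{51} \cdot 6 \cdot 5 = - 4 \cdot \frac{2}{17} \cdot 5 = \left(-4\right) \frac{10}{17} = - \frac{40}{17} \approx -2.3529$)
$\left(-21 + \left(4 - 3\right)^{2}\right) s 29 = \left(-21 + \left(4 - 3\right)^{2}\right) \left(- \frac{40}{17}\right) 29 = \left(-21 + 1^{2}\right) \left(- \frac{40}{17}\right) 29 = \left(-21 + 1\right) \left(- \frac{40}{17}\right) 29 = \left(-20\right) \left(- \frac{40}{17}\right) 29 = \frac{800}{17} \cdot 29 = \frac{23200}{17}$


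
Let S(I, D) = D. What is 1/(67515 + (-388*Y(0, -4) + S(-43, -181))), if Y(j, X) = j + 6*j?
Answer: 1/67334 ≈ 1.4851e-5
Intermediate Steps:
Y(j, X) = 7*j
1/(67515 + (-388*Y(0, -4) + S(-43, -181))) = 1/(67515 + (-2716*0 - 181)) = 1/(67515 + (-388*0 - 181)) = 1/(67515 + (0 - 181)) = 1/(67515 - 181) = 1/67334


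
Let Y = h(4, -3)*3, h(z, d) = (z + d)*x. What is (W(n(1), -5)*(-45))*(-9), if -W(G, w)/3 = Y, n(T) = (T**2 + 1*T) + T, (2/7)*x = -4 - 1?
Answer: 127575/2 ≈ 63788.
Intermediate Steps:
x = -35/2 (x = 7*(-4 - 1)/2 = (7/2)*(-5) = -35/2 ≈ -17.500)
h(z, d) = -35*d/2 - 35*z/2 (h(z, d) = (z + d)*(-35/2) = (d + z)*(-35/2) = -35*d/2 - 35*z/2)
n(T) = T**2 + 2*T (n(T) = (T**2 + T) + T = (T + T**2) + T = T**2 + 2*T)
Y = -105/2 (Y = (-35/2*(-3) - 35/2*4)*3 = (105/2 - 70)*3 = -35/2*3 = -105/2 ≈ -52.500)
W(G, w) = 315/2 (W(G, w) = -3*(-105/2) = 315/2)
(W(n(1), -5)*(-45))*(-9) = ((315/2)*(-45))*(-9) = -14175/2*(-9) = 127575/2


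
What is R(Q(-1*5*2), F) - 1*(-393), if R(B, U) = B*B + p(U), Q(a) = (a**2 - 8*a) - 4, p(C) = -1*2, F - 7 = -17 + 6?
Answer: 31367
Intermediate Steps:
F = -4 (F = 7 + (-17 + 6) = 7 - 11 = -4)
p(C) = -2
Q(a) = -4 + a**2 - 8*a
R(B, U) = -2 + B**2 (R(B, U) = B*B - 2 = B**2 - 2 = -2 + B**2)
R(Q(-1*5*2), F) - 1*(-393) = (-2 + (-4 + (-1*5*2)**2 - 8*(-1*5)*2)**2) - 1*(-393) = (-2 + (-4 + (-5*2)**2 - (-40)*2)**2) + 393 = (-2 + (-4 + (-10)**2 - 8*(-10))**2) + 393 = (-2 + (-4 + 100 + 80)**2) + 393 = (-2 + 176**2) + 393 = (-2 + 30976) + 393 = 30974 + 393 = 31367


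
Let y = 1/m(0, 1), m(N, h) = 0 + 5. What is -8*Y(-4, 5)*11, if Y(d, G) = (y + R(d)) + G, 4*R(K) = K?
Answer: -1848/5 ≈ -369.60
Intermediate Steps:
m(N, h) = 5
y = ⅕ (y = 1/5 = ⅕ ≈ 0.20000)
R(K) = K/4
Y(d, G) = ⅕ + G + d/4 (Y(d, G) = (⅕ + d/4) + G = ⅕ + G + d/4)
-8*Y(-4, 5)*11 = -8*(⅕ + 5 + (¼)*(-4))*11 = -8*(⅕ + 5 - 1)*11 = -8*21/5*11 = -168/5*11 = -1848/5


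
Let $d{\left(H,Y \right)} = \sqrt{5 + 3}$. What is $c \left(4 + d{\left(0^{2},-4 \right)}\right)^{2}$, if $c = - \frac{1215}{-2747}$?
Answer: $\frac{29160}{2747} + \frac{19440 \sqrt{2}}{2747} \approx 20.623$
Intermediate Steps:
$d{\left(H,Y \right)} = 2 \sqrt{2}$ ($d{\left(H,Y \right)} = \sqrt{8} = 2 \sqrt{2}$)
$c = \frac{1215}{2747}$ ($c = \left(-1215\right) \left(- \frac{1}{2747}\right) = \frac{1215}{2747} \approx 0.4423$)
$c \left(4 + d{\left(0^{2},-4 \right)}\right)^{2} = \frac{1215 \left(4 + 2 \sqrt{2}\right)^{2}}{2747}$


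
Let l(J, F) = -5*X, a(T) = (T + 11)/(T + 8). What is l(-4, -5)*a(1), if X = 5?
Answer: -100/3 ≈ -33.333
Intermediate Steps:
a(T) = (11 + T)/(8 + T)
l(J, F) = -25 (l(J, F) = -5*5 = -25)
l(-4, -5)*a(1) = -25*(11 + 1)/(8 + 1) = -25*12/9 = -25*4/3 = -100/3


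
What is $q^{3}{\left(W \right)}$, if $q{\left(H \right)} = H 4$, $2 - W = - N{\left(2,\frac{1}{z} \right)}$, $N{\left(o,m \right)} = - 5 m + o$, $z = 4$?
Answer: $1331$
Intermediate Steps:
$N{\left(o,m \right)} = o - 5 m$
$W = \frac{11}{4}$ ($W = 2 - - (2 - \frac{5}{4}) = 2 - \left(-1\right) \frac{3}{4} = 2 - - \frac{3}{4} = 2 + \frac{3}{4} = \frac{11}{4} \approx 2.75$)
$q{\left(H \right)} = 4 H$
$q^{3}{\left(W \right)} = \left(4 \cdot \frac{11}{4}\right)^{3} = 11^{3} = 1331$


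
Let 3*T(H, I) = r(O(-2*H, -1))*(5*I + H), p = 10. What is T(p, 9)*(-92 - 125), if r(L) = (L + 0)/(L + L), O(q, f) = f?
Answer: -11935/6 ≈ -1989.2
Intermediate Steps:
r(L) = ½ (r(L) = L/((2*L)) = L*(1/(2*L)) = ½)
T(H, I) = H/6 + 5*I/6 (T(H, I) = ((5*I + H)/2)/3 = ((H + 5*I)/2)/3 = (H/2 + 5*I/2)/3 = H/6 + 5*I/6)
T(p, 9)*(-92 - 125) = ((⅙)*10 + (⅚)*9)*(-92 - 125) = (5/3 + 15/2)*(-217) = (55/6)*(-217) = -11935/6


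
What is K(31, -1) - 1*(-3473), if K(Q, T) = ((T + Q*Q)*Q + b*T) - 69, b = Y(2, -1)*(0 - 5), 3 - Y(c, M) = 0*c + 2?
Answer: 33169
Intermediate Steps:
Y(c, M) = 1 (Y(c, M) = 3 - (0*c + 2) = 3 - (0 + 2) = 3 - 1*2 = 3 - 2 = 1)
b = -5 (b = 1*(0 - 5) = 1*(-5) = -5)
K(Q, T) = -69 - 5*T + Q*(T + Q²) (K(Q, T) = ((T + Q*Q)*Q - 5*T) - 69 = ((T + Q²)*Q - 5*T) - 69 = (Q*(T + Q²) - 5*T) - 69 = (-5*T + Q*(T + Q²)) - 69 = -69 - 5*T + Q*(T + Q²))
K(31, -1) - 1*(-3473) = (-69 + 31³ - 5*(-1) + 31*(-1)) - 1*(-3473) = (-69 + 29791 + 5 - 31) + 3473 = 29696 + 3473 = 33169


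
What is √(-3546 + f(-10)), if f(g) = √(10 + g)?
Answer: 3*I*√394 ≈ 59.548*I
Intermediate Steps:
√(-3546 + f(-10)) = √(-3546 + √(10 - 10)) = √(-3546 + √0) = √(-3546 + 0) = √(-3546) = 3*I*√394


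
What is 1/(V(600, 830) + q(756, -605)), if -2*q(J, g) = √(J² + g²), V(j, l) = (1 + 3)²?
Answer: -64/936537 - 2*√937561/936537 ≈ -0.0021361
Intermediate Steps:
V(j, l) = 16 (V(j, l) = 4² = 16)
q(J, g) = -√(J² + g²)/2
1/(V(600, 830) + q(756, -605)) = 1/(16 - √(756² + (-605)²)/2) = 1/(16 - √(571536 + 366025)/2) = 1/(16 - √937561/2)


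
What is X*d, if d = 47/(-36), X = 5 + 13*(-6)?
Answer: 3431/36 ≈ 95.306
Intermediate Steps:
X = -73 (X = 5 - 78 = -73)
d = -47/36 (d = 47*(-1/36) = -47/36 ≈ -1.3056)
X*d = -73*(-47/36) = 3431/36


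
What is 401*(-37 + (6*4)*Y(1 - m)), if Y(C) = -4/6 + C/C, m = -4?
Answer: -11629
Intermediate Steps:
Y(C) = 1/3 (Y(C) = -4*1/6 + 1 = -2/3 + 1 = 1/3)
401*(-37 + (6*4)*Y(1 - m)) = 401*(-37 + (6*4)*(1/3)) = 401*(-37 + 24*(1/3)) = 401*(-37 + 8) = 401*(-29) = -11629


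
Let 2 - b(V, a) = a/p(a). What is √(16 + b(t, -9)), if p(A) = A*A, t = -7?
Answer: √163/3 ≈ 4.2557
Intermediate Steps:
p(A) = A²
b(V, a) = 2 - 1/a (b(V, a) = 2 - a/(a²) = 2 - a/a² = 2 - 1/a)
√(16 + b(t, -9)) = √(16 + (2 - 1/(-9))) = √(16 + (2 - 1*(-⅑))) = √(16 + (2 + ⅑)) = √(16 + 19/9) = √(163/9) = √163/3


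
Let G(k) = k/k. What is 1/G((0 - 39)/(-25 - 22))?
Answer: 1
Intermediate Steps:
G(k) = 1
1/G((0 - 39)/(-25 - 22)) = 1/1 = 1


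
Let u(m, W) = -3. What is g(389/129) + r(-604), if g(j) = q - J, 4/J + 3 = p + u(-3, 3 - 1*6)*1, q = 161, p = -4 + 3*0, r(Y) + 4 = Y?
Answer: -2233/5 ≈ -446.60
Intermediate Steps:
r(Y) = -4 + Y
p = -4 (p = -4 + 0 = -4)
J = -2/5 (J = 4/(-3 + (-4 - 3*1)) = 4/(-3 + (-4 - 3)) = 4/(-3 - 7) = 4/(-10) = 4*(-1/10) = -2/5 ≈ -0.40000)
g(j) = 807/5 (g(j) = 161 - 1*(-2/5) = 161 + 2/5 = 807/5)
g(389/129) + r(-604) = 807/5 + (-4 - 604) = 807/5 - 608 = -2233/5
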